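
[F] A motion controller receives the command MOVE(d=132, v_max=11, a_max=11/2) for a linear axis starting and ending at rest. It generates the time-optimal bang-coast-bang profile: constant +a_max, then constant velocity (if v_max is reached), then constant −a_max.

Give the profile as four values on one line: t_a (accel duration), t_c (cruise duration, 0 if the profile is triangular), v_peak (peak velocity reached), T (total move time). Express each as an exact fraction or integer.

t_a=2 t_c=10 v_peak=11 T=14

vₘ²/aₘ = 11²/(11/2) = 22
132 ≥ 22 → trapezoidal
t_a = 11/(11/2) = 2; v_peak = 11
d_cruise = 132 − 22 = 110; t_c = 110/11 = 10
T = 2·2 + 10 = 14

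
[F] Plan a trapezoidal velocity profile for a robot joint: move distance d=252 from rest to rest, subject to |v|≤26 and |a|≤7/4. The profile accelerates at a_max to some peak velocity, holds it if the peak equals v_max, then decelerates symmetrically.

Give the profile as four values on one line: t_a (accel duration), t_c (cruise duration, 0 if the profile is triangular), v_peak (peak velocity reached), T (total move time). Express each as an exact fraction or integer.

t_a=12 t_c=0 v_peak=21 T=24

vₘ²/aₘ = 26²/(7/4) = 2704/7
252 < 2704/7 so t_c = 0
v_peak = √(252·7/4) = √441 = 21
t_a = 21/(7/4) = 12; t_c = 0
T = 2·12 = 24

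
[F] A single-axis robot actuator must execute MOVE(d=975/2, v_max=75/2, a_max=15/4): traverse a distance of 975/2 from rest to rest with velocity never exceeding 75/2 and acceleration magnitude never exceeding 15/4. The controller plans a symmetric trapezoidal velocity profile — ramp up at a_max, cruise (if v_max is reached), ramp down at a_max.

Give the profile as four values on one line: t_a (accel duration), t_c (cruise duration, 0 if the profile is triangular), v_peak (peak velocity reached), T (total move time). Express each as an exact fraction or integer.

t_a=10 t_c=3 v_peak=75/2 T=23

(v_max)²/a_max = (75/2)²/(15/4) = 375
975/2 ≥ 375 so v_max reached
t_a = (75/2)/(15/4) = 10; v_peak = 75/2
d_cruise = 975/2 − 375 = 225/2; t_c = (225/2)/(75/2) = 3
T = 2·10 + 3 = 23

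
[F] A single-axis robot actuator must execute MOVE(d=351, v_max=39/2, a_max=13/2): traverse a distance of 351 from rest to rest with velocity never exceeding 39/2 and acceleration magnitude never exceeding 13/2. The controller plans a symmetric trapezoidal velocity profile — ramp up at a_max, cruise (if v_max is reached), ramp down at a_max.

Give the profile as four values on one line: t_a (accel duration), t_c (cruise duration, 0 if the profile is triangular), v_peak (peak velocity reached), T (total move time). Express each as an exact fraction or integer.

(v_max)²/a_max = (39/2)²/(13/2) = 117/2
351 ≥ 117/2 ⇒ cruise phase
t_a = (39/2)/(13/2) = 3; v_peak = 39/2
d_cruise = 351 − 117/2 = 585/2; t_c = (585/2)/(39/2) = 15
T = 2·3 + 15 = 21

t_a=3 t_c=15 v_peak=39/2 T=21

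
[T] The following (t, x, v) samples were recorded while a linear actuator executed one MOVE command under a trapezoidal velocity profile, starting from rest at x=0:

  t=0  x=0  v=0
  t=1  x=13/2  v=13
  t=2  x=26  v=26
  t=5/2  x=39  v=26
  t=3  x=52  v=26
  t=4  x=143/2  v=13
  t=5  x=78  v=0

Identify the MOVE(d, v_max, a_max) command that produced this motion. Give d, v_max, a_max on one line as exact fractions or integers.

final state: t=5, x=78, v=0 → d = 78
a_max = (13−0)/(1−0) = 13
max v = 26 over t∈[2,3] → v_max = 26
check: 26·(2+1) = 78 ✓

d=78 v_max=26 a_max=13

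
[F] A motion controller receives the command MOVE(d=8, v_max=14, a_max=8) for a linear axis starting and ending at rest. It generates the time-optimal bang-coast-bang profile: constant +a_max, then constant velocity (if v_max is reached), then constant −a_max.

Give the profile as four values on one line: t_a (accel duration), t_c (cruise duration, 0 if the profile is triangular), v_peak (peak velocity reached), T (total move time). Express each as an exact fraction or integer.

(v_max)²/a_max = 14²/8 = 49/2
8 < 49/2 → triangular
v_peak = √(8·8) = √64 = 8
t_a = 8/8 = 1; t_c = 0
T = 2·1 = 2

t_a=1 t_c=0 v_peak=8 T=2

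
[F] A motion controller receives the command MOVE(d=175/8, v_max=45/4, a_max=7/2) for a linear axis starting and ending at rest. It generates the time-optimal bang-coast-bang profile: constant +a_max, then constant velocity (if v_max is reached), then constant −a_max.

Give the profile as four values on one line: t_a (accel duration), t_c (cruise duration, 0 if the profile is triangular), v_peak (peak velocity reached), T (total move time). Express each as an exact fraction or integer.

(v_max)²/a_max = (45/4)²/(7/2) = 2025/56
175/8 < 2025/56 ⇒ no cruise
v_peak = √(175/8·7/2) = √(1225/16) = 35/4
t_a = (35/4)/(7/2) = 5/2; t_c = 0
T = 2·5/2 = 5

t_a=5/2 t_c=0 v_peak=35/4 T=5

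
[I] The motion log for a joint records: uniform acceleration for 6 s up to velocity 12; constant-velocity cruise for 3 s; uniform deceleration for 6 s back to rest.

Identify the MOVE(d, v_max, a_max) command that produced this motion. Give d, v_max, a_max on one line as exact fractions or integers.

d=108 v_max=12 a_max=2

a_max = 12/6 = 2
d_a = ½·12·6 = 36; d_c = 12·3 = 36
d = 2·36 + 36 = 108
t_c = 3 > 0 so v_max = 12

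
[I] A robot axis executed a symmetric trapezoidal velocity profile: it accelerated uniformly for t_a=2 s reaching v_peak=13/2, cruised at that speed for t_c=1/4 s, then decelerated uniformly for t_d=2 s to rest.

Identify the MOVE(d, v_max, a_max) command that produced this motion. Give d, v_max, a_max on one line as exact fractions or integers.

a_max = (13/2)/2 = 13/4
d_a = ½·13/2·2 = 13/2; d_c = 13/2·1/4 = 13/8
d = 2·13/2 + 13/8 = 117/8
t_c = 1/4 > 0 so v_max = 13/2

d=117/8 v_max=13/2 a_max=13/4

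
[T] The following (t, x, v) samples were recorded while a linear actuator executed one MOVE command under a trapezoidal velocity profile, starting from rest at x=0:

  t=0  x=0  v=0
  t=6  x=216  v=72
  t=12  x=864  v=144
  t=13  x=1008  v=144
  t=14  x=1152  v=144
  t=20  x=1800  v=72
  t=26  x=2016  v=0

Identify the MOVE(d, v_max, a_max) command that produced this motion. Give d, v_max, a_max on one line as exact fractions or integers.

final state: t=26, x=2016, v=0 → d = 2016
a_max = (72−0)/(6−0) = 12
max v = 144 over t∈[12,14] → v_max = 144
check: 144·(12+2) = 2016 ✓

d=2016 v_max=144 a_max=12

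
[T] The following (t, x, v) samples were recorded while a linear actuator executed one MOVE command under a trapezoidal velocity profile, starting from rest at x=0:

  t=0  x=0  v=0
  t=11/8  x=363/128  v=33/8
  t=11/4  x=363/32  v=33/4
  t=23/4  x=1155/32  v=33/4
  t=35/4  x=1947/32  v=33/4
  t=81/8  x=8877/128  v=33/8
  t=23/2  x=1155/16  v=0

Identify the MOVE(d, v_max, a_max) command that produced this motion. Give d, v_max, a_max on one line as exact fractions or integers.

final state: t=23/2, x=1155/16, v=0 → d = 1155/16
a_max = (33/8−0)/(11/8−0) = 3
max v = 33/4 over t∈[11/4,35/4] → v_max = 33/4
check: 33/4·(11/4+6) = 1155/16 ✓

d=1155/16 v_max=33/4 a_max=3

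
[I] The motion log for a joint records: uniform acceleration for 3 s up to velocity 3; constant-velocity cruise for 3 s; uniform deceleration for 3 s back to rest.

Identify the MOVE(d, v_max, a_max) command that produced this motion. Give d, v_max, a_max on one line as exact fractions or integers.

d=18 v_max=3 a_max=1

a_max = 3/3 = 1
d_a = ½·3·3 = 9/2; d_c = 3·3 = 9
d = 2·9/2 + 9 = 18
t_c = 3 > 0 → v_max = v_peak = 3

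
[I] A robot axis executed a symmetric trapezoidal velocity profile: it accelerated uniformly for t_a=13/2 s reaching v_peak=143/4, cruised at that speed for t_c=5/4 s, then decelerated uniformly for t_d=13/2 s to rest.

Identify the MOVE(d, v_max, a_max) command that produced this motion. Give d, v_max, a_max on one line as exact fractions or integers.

a_max = (143/4)/(13/2) = 11/2
d_a = ½·143/4·13/2 = 1859/16; d_c = 143/4·5/4 = 715/16
d = 2·1859/16 + 715/16 = 4433/16
t_c = 5/4 > 0 so v_max = 143/4

d=4433/16 v_max=143/4 a_max=11/2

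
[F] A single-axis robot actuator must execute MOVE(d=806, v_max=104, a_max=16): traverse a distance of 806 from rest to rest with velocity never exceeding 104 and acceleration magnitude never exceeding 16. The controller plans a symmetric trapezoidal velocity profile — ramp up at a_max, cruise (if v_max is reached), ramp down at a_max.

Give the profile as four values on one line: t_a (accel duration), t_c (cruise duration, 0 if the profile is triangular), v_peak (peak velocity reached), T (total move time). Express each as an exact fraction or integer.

t_a=13/2 t_c=5/4 v_peak=104 T=57/4

v_max²/a_max = 104²/16 = 676
806 ≥ 676 → trapezoidal
t_a = 104/16 = 13/2; v_peak = 104
d_cruise = 806 − 676 = 130; t_c = 130/104 = 5/4
T = 2·13/2 + 5/4 = 57/4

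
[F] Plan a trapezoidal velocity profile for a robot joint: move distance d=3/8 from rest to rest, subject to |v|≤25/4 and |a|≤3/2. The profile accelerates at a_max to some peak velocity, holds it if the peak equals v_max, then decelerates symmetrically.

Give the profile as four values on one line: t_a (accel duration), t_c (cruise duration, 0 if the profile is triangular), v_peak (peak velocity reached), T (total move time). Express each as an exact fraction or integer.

t_a=1/2 t_c=0 v_peak=3/4 T=1

(v_max)²/a_max = (25/4)²/(3/2) = 625/24
3/8 < 625/24 → triangular
v_peak = √(3/8·3/2) = √(9/16) = 3/4
t_a = (3/4)/(3/2) = 1/2; t_c = 0
T = 2·1/2 = 1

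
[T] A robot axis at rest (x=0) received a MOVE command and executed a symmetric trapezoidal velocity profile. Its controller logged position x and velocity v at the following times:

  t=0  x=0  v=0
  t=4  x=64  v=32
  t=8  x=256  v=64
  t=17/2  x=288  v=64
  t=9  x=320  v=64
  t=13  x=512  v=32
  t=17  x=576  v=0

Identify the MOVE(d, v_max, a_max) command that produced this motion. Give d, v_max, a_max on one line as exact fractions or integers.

final state: t=17, x=576, v=0 → d = 576
a_max = (32−0)/(4−0) = 8
max v = 64 over t∈[8,9] → v_max = 64
check: 64·(8+1) = 576 ✓

d=576 v_max=64 a_max=8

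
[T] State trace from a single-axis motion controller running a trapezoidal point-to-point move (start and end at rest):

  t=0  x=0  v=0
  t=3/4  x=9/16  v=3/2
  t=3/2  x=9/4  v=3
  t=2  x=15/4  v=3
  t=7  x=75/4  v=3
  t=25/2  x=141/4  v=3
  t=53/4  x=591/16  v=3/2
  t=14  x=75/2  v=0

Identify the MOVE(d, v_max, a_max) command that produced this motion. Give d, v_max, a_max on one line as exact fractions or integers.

d=75/2 v_max=3 a_max=2

final state: t=14, x=75/2, v=0 → d = 75/2
a_max = (3/2−0)/(3/4−0) = 2
max v = 3 over t∈[3/2,25/2] → v_max = 3
check: 3·(3/2+11) = 75/2 ✓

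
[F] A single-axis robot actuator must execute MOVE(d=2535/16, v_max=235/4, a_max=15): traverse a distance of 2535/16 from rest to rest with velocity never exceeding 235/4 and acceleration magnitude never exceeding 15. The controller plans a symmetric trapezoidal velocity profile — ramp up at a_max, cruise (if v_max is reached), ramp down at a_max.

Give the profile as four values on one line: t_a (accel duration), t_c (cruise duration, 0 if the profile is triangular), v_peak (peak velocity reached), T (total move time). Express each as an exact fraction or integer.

t_a=13/4 t_c=0 v_peak=195/4 T=13/2

vₘ²/aₘ = (235/4)²/15 = 11045/48
2535/16 < 11045/48 ⇒ no cruise
v_peak = √(2535/16·15) = √(38025/16) = 195/4
t_a = (195/4)/15 = 13/4; t_c = 0
T = 2·13/4 = 13/2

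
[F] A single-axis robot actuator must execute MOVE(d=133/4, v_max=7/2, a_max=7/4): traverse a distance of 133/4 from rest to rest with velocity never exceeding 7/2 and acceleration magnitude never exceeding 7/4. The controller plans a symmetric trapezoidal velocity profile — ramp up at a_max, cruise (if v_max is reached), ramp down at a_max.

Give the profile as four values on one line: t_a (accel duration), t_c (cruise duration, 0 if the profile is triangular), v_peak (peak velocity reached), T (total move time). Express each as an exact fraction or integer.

t_a=2 t_c=15/2 v_peak=7/2 T=23/2

vₘ²/aₘ = (7/2)²/(7/4) = 7
133/4 ≥ 7 → trapezoidal
t_a = (7/2)/(7/4) = 2; v_peak = 7/2
d_cruise = 133/4 − 7 = 105/4; t_c = (105/4)/(7/2) = 15/2
T = 2·2 + 15/2 = 23/2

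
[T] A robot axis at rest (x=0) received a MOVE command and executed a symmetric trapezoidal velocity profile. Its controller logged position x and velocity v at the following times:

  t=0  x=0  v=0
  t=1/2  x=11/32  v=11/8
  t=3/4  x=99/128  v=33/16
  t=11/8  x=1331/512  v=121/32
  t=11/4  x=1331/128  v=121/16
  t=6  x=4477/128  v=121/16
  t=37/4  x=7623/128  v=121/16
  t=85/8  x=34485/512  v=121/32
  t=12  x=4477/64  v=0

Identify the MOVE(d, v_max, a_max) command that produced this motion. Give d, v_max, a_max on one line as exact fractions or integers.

d=4477/64 v_max=121/16 a_max=11/4

final state: t=12, x=4477/64, v=0 → d = 4477/64
a_max = (11/8−0)/(1/2−0) = 11/4
max v = 121/16 over t∈[11/4,37/4] → v_max = 121/16
check: 121/16·(11/4+13/2) = 4477/64 ✓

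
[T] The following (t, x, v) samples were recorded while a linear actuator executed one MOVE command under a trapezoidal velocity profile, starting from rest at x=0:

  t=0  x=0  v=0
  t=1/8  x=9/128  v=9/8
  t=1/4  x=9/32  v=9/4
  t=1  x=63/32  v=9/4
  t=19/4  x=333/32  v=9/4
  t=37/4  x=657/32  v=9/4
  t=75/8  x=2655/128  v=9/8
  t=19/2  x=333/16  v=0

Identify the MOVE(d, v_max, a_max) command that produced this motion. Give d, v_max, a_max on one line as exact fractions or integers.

d=333/16 v_max=9/4 a_max=9

final state: t=19/2, x=333/16, v=0 → d = 333/16
a_max = (9/8−0)/(1/8−0) = 9
max v = 9/4 over t∈[1/4,37/4] → v_max = 9/4
check: 9/4·(1/4+9) = 333/16 ✓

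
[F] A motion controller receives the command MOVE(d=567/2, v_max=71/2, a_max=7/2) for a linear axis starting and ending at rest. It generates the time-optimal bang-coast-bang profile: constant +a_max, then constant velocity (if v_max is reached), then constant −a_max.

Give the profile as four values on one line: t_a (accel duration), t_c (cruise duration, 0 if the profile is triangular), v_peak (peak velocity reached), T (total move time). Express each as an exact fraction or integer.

vₘ²/aₘ = (71/2)²/(7/2) = 5041/14
567/2 < 5041/14 so t_c = 0
v_peak = √(567/2·7/2) = √(3969/4) = 63/2
t_a = (63/2)/(7/2) = 9; t_c = 0
T = 2·9 = 18

t_a=9 t_c=0 v_peak=63/2 T=18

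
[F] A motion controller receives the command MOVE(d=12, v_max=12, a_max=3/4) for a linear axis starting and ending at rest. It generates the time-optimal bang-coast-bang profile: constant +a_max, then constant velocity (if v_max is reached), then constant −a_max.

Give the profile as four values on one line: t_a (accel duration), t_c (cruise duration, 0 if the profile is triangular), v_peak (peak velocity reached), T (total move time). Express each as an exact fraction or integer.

v_max²/a_max = 12²/(3/4) = 192
12 < 192 ⇒ no cruise
v_peak = √(12·3/4) = √9 = 3
t_a = 3/(3/4) = 4; t_c = 0
T = 2·4 = 8

t_a=4 t_c=0 v_peak=3 T=8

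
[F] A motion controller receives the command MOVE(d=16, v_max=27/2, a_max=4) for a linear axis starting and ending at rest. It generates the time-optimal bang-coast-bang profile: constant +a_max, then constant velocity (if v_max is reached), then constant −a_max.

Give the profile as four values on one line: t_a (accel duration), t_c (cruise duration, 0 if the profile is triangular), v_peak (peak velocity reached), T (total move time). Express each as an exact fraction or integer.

v_max²/a_max = (27/2)²/4 = 729/16
16 < 729/16 so t_c = 0
v_peak = √(16·4) = √64 = 8
t_a = 8/4 = 2; t_c = 0
T = 2·2 = 4

t_a=2 t_c=0 v_peak=8 T=4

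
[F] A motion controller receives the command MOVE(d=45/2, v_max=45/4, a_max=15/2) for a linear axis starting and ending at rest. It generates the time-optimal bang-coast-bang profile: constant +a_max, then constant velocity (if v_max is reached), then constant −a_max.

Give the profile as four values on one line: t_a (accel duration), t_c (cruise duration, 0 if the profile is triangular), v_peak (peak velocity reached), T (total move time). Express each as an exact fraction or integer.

vₘ²/aₘ = (45/4)²/(15/2) = 135/8
45/2 ≥ 135/8 → trapezoidal
t_a = (45/4)/(15/2) = 3/2; v_peak = 45/4
d_cruise = 45/2 − 135/8 = 45/8; t_c = (45/8)/(45/4) = 1/2
T = 2·3/2 + 1/2 = 7/2

t_a=3/2 t_c=1/2 v_peak=45/4 T=7/2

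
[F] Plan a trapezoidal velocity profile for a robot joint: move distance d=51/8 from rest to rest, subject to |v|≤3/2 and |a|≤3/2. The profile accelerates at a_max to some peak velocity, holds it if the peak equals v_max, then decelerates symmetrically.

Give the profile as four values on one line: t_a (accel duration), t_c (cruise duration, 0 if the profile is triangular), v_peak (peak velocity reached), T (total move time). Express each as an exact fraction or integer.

v_max²/a_max = (3/2)²/(3/2) = 3/2
51/8 ≥ 3/2 → trapezoidal
t_a = (3/2)/(3/2) = 1; v_peak = 3/2
d_cruise = 51/8 − 3/2 = 39/8; t_c = (39/8)/(3/2) = 13/4
T = 2·1 + 13/4 = 21/4

t_a=1 t_c=13/4 v_peak=3/2 T=21/4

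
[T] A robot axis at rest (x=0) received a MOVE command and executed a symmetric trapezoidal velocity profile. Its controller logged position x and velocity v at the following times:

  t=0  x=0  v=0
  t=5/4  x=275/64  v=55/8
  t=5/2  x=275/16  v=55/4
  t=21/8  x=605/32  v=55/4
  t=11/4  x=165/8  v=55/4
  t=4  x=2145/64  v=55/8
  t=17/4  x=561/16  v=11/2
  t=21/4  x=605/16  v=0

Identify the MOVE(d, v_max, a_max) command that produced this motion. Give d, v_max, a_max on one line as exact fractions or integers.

final state: t=21/4, x=605/16, v=0 → d = 605/16
a_max = (55/8−0)/(5/4−0) = 11/2
max v = 55/4 over t∈[5/2,11/4] → v_max = 55/4
check: 55/4·(5/2+1/4) = 605/16 ✓

d=605/16 v_max=55/4 a_max=11/2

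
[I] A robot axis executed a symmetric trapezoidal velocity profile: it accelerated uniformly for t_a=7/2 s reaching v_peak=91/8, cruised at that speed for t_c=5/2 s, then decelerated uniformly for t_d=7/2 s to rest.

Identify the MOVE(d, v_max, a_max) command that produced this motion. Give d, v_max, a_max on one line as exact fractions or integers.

a_max = (91/8)/(7/2) = 13/4
d_a = ½·91/8·7/2 = 637/32; d_c = 91/8·5/2 = 455/16
d = 2·637/32 + 455/16 = 273/4
t_c = 5/2 > 0 so v_max = 91/8

d=273/4 v_max=91/8 a_max=13/4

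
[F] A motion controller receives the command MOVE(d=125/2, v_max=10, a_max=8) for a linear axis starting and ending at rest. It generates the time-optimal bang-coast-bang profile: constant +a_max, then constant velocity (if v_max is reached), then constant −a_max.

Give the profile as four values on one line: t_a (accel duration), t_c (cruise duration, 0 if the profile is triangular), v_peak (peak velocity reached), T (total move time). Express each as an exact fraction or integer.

v_max²/a_max = 10²/8 = 25/2
125/2 ≥ 25/2 → trapezoidal
t_a = 10/8 = 5/4; v_peak = 10
d_cruise = 125/2 − 25/2 = 50; t_c = 50/10 = 5
T = 2·5/4 + 5 = 15/2

t_a=5/4 t_c=5 v_peak=10 T=15/2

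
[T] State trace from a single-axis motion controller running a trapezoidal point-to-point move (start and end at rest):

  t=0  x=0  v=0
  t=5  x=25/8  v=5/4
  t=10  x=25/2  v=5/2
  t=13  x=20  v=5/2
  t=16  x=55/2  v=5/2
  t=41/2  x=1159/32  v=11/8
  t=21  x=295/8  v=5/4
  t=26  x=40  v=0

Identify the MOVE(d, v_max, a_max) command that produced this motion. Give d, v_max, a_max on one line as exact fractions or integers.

final state: t=26, x=40, v=0 → d = 40
a_max = (5/4−0)/(5−0) = 1/4
max v = 5/2 over t∈[10,16] → v_max = 5/2
check: 5/2·(10+6) = 40 ✓

d=40 v_max=5/2 a_max=1/4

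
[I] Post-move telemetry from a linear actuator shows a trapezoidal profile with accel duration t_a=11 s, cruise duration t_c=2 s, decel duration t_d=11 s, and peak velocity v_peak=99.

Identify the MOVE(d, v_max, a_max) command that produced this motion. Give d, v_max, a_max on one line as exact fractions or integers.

d=1287 v_max=99 a_max=9

a_max = 99/11 = 9
d_a = ½·99·11 = 1089/2; d_c = 99·2 = 198
d = 2·1089/2 + 198 = 1287
t_c = 2 > 0 ⇒ limit active, v_max = 99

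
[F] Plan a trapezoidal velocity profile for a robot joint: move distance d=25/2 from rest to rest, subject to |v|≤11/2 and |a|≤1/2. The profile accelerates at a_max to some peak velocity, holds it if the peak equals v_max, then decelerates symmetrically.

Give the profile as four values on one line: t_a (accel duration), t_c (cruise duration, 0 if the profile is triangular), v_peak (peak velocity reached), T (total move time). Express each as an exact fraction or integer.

vₘ²/aₘ = (11/2)²/(1/2) = 121/2
25/2 < 121/2 so t_c = 0
v_peak = √(25/2·1/2) = √(25/4) = 5/2
t_a = (5/2)/(1/2) = 5; t_c = 0
T = 2·5 = 10

t_a=5 t_c=0 v_peak=5/2 T=10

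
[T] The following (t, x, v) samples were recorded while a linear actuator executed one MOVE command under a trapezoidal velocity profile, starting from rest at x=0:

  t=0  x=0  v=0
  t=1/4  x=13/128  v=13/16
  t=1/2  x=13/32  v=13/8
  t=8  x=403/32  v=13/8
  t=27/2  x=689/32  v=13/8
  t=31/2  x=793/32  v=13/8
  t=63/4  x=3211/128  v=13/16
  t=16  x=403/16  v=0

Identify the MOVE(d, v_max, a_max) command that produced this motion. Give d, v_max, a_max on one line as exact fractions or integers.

final state: t=16, x=403/16, v=0 → d = 403/16
a_max = (13/16−0)/(1/4−0) = 13/4
max v = 13/8 over t∈[1/2,31/2] → v_max = 13/8
check: 13/8·(1/2+15) = 403/16 ✓

d=403/16 v_max=13/8 a_max=13/4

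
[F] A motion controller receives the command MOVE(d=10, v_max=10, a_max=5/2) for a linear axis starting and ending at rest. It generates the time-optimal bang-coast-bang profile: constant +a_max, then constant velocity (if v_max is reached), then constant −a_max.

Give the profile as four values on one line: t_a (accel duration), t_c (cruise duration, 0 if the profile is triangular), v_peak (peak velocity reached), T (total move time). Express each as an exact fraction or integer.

t_a=2 t_c=0 v_peak=5 T=4

(v_max)²/a_max = 10²/(5/2) = 40
10 < 40 → triangular
v_peak = √(10·5/2) = √25 = 5
t_a = 5/(5/2) = 2; t_c = 0
T = 2·2 = 4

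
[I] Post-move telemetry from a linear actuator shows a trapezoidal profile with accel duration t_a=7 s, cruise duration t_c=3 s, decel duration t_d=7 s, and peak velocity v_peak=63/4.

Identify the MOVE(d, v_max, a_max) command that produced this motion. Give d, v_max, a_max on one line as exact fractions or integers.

a_max = (63/4)/7 = 9/4
d_a = ½·63/4·7 = 441/8; d_c = 63/4·3 = 189/4
d = 2·441/8 + 189/4 = 315/2
t_c = 3 > 0 so v_max = 63/4

d=315/2 v_max=63/4 a_max=9/4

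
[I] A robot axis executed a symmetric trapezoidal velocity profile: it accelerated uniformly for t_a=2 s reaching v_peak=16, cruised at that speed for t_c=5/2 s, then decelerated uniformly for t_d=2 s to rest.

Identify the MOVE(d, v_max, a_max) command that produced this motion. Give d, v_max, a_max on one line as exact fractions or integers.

d=72 v_max=16 a_max=8

a_max = 16/2 = 8
d_a = ½·16·2 = 16; d_c = 16·5/2 = 40
d = 2·16 + 40 = 72
t_c = 5/2 > 0 so v_max = 16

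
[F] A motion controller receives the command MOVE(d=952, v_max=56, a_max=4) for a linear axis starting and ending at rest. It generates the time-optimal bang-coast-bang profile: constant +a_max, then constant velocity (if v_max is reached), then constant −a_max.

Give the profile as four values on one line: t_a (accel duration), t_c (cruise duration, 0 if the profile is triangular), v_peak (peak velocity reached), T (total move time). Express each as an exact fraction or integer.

t_a=14 t_c=3 v_peak=56 T=31

(v_max)²/a_max = 56²/4 = 784
952 ≥ 784 so v_max reached
t_a = 56/4 = 14; v_peak = 56
d_cruise = 952 − 784 = 168; t_c = 168/56 = 3
T = 2·14 + 3 = 31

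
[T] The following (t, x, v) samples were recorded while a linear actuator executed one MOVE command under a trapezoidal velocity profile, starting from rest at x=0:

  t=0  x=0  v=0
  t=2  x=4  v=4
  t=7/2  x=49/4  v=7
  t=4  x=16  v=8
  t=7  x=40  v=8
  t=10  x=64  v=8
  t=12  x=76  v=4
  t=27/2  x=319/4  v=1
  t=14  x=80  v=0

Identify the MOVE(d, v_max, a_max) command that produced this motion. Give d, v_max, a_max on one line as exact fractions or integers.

d=80 v_max=8 a_max=2

final state: t=14, x=80, v=0 → d = 80
a_max = (4−0)/(2−0) = 2
max v = 8 over t∈[4,10] → v_max = 8
check: 8·(4+6) = 80 ✓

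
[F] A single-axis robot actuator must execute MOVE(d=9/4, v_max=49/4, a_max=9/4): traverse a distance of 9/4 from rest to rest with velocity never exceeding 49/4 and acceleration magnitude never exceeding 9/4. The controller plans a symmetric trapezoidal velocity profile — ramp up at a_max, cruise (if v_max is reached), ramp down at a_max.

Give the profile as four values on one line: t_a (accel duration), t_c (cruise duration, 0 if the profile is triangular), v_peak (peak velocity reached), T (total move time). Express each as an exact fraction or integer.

t_a=1 t_c=0 v_peak=9/4 T=2

v_max²/a_max = (49/4)²/(9/4) = 2401/36
9/4 < 2401/36 ⇒ no cruise
v_peak = √(9/4·9/4) = √(81/16) = 9/4
t_a = (9/4)/(9/4) = 1; t_c = 0
T = 2·1 = 2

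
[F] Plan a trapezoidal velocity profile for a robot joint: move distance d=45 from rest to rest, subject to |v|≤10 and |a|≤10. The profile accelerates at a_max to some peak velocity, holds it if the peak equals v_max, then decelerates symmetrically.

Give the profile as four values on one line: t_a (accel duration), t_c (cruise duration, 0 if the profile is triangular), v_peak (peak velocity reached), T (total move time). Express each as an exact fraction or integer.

t_a=1 t_c=7/2 v_peak=10 T=11/2

(v_max)²/a_max = 10²/10 = 10
45 ≥ 10 so v_max reached
t_a = 10/10 = 1; v_peak = 10
d_cruise = 45 − 10 = 35; t_c = 35/10 = 7/2
T = 2·1 + 7/2 = 11/2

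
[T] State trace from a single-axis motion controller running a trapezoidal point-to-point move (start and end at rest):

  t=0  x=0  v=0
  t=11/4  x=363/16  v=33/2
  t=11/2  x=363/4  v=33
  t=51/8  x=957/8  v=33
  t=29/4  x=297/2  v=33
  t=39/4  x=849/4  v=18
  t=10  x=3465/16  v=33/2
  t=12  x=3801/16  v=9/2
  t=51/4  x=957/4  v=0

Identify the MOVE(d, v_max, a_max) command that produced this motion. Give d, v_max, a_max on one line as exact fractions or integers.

d=957/4 v_max=33 a_max=6

final state: t=51/4, x=957/4, v=0 → d = 957/4
a_max = (33/2−0)/(11/4−0) = 6
max v = 33 over t∈[11/2,29/4] → v_max = 33
check: 33·(11/2+7/4) = 957/4 ✓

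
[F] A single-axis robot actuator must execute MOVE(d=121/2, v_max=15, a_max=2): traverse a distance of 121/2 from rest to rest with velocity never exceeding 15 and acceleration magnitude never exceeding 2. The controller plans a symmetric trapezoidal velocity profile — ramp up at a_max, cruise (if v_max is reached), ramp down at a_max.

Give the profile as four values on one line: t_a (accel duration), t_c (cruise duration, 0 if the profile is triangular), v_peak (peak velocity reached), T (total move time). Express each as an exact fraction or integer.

v_max²/a_max = 15²/2 = 225/2
121/2 < 225/2 so t_c = 0
v_peak = √(121/2·2) = √121 = 11
t_a = 11/2; t_c = 0
T = 2·11/2 = 11

t_a=11/2 t_c=0 v_peak=11 T=11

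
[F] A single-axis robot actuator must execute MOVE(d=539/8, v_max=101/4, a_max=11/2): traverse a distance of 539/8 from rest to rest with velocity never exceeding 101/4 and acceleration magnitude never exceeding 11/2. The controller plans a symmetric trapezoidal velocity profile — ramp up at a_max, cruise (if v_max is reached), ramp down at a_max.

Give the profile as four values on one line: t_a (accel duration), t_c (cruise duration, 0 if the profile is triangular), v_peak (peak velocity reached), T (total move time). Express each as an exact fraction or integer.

(v_max)²/a_max = (101/4)²/(11/2) = 10201/88
539/8 < 10201/88 ⇒ no cruise
v_peak = √(539/8·11/2) = √(5929/16) = 77/4
t_a = (77/4)/(11/2) = 7/2; t_c = 0
T = 2·7/2 = 7

t_a=7/2 t_c=0 v_peak=77/4 T=7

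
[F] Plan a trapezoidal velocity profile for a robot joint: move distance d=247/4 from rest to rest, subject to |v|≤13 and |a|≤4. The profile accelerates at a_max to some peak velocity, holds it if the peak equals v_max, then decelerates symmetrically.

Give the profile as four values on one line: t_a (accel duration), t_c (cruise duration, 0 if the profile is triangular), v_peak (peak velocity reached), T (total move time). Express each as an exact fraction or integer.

t_a=13/4 t_c=3/2 v_peak=13 T=8

vₘ²/aₘ = 13²/4 = 169/4
247/4 ≥ 169/4 ⇒ cruise phase
t_a = 13/4; v_peak = 13
d_cruise = 247/4 − 169/4 = 39/2; t_c = (39/2)/13 = 3/2
T = 2·13/4 + 3/2 = 8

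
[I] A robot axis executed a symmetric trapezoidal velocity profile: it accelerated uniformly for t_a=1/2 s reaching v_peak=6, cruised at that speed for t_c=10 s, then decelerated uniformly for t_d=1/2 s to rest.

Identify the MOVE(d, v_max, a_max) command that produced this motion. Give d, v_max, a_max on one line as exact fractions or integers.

d=63 v_max=6 a_max=12

a_max = 6/(1/2) = 12
d_a = ½·6·1/2 = 3/2; d_c = 6·10 = 60
d = 2·3/2 + 60 = 63
t_c = 10 > 0 ⇒ limit active, v_max = 6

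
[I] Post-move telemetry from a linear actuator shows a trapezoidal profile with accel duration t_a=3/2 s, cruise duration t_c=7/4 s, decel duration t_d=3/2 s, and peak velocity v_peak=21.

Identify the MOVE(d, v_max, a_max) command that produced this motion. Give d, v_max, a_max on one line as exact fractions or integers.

a_max = 21/(3/2) = 14
d_a = ½·21·3/2 = 63/4; d_c = 21·7/4 = 147/4
d = 2·63/4 + 147/4 = 273/4
t_c = 7/4 > 0 so v_max = 21

d=273/4 v_max=21 a_max=14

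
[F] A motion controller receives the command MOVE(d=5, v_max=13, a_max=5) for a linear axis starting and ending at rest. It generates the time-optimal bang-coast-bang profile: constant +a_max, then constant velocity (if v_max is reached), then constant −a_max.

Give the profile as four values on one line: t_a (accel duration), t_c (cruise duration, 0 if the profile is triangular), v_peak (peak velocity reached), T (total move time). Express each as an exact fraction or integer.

t_a=1 t_c=0 v_peak=5 T=2

vₘ²/aₘ = 13²/5 = 169/5
5 < 169/5 so t_c = 0
v_peak = √(5·5) = √25 = 5
t_a = 5/5 = 1; t_c = 0
T = 2·1 = 2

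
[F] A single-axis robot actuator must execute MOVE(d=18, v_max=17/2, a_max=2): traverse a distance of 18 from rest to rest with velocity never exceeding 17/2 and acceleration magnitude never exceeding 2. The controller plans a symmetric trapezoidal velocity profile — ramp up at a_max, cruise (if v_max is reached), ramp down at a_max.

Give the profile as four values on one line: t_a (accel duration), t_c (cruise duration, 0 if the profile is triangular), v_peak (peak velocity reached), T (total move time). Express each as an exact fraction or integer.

t_a=3 t_c=0 v_peak=6 T=6

(v_max)²/a_max = (17/2)²/2 = 289/8
18 < 289/8 ⇒ no cruise
v_peak = √(18·2) = √36 = 6
t_a = 6/2 = 3; t_c = 0
T = 2·3 = 6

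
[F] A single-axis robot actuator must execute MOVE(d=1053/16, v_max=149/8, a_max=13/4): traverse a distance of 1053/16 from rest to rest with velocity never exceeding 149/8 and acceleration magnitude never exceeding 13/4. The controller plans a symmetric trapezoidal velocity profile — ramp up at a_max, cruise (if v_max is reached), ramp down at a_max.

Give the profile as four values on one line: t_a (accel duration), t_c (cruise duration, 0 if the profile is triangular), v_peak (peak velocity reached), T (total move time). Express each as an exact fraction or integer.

t_a=9/2 t_c=0 v_peak=117/8 T=9

(v_max)²/a_max = (149/8)²/(13/4) = 22201/208
1053/16 < 22201/208 ⇒ no cruise
v_peak = √(1053/16·13/4) = √(13689/64) = 117/8
t_a = (117/8)/(13/4) = 9/2; t_c = 0
T = 2·9/2 = 9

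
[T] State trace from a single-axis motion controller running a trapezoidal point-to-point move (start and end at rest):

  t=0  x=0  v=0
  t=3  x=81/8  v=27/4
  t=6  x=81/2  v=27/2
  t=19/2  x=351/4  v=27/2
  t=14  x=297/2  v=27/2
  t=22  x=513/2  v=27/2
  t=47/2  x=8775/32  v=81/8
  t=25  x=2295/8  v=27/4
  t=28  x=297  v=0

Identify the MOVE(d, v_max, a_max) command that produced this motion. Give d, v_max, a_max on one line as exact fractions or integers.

d=297 v_max=27/2 a_max=9/4

final state: t=28, x=297, v=0 → d = 297
a_max = (27/4−0)/(3−0) = 9/4
max v = 27/2 over t∈[6,22] → v_max = 27/2
check: 27/2·(6+16) = 297 ✓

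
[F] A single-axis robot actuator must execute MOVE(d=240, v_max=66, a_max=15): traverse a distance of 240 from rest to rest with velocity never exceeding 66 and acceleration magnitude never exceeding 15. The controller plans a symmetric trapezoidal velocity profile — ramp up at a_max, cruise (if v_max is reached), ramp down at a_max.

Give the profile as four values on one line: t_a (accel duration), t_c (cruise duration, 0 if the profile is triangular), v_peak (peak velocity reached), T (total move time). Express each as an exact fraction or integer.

vₘ²/aₘ = 66²/15 = 1452/5
240 < 1452/5 → triangular
v_peak = √(240·15) = √3600 = 60
t_a = 60/15 = 4; t_c = 0
T = 2·4 = 8

t_a=4 t_c=0 v_peak=60 T=8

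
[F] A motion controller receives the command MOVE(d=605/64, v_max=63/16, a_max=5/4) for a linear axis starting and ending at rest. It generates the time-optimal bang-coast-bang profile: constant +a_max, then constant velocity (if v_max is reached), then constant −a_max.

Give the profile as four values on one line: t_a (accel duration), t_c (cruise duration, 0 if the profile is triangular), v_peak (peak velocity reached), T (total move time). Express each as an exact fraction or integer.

vₘ²/aₘ = (63/16)²/(5/4) = 3969/320
605/64 < 3969/320 so t_c = 0
v_peak = √(605/64·5/4) = √(3025/256) = 55/16
t_a = (55/16)/(5/4) = 11/4; t_c = 0
T = 2·11/4 = 11/2

t_a=11/4 t_c=0 v_peak=55/16 T=11/2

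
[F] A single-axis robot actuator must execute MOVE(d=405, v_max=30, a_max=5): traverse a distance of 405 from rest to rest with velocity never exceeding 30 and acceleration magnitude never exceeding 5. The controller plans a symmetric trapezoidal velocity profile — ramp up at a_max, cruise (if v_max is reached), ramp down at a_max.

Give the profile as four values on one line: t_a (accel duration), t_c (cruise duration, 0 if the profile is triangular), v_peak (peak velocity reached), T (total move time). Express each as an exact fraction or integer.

t_a=6 t_c=15/2 v_peak=30 T=39/2

(v_max)²/a_max = 30²/5 = 180
405 ≥ 180 ⇒ cruise phase
t_a = 30/5 = 6; v_peak = 30
d_cruise = 405 − 180 = 225; t_c = 225/30 = 15/2
T = 2·6 + 15/2 = 39/2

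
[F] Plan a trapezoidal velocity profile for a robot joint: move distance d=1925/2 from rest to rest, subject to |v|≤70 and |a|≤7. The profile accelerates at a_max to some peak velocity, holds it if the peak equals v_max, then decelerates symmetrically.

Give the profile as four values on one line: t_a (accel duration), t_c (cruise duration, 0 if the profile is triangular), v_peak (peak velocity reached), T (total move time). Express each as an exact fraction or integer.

v_max²/a_max = 70²/7 = 700
1925/2 ≥ 700 so v_max reached
t_a = 70/7 = 10; v_peak = 70
d_cruise = 1925/2 − 700 = 525/2; t_c = (525/2)/70 = 15/4
T = 2·10 + 15/4 = 95/4

t_a=10 t_c=15/4 v_peak=70 T=95/4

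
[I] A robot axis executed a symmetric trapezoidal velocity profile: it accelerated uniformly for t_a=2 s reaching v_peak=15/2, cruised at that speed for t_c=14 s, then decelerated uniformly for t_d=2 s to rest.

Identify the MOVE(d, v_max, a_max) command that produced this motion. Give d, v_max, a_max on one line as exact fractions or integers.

d=120 v_max=15/2 a_max=15/4

a_max = (15/2)/2 = 15/4
d_a = ½·15/2·2 = 15/2; d_c = 15/2·14 = 105
d = 2·15/2 + 105 = 120
t_c = 14 > 0 ⇒ limit active, v_max = 15/2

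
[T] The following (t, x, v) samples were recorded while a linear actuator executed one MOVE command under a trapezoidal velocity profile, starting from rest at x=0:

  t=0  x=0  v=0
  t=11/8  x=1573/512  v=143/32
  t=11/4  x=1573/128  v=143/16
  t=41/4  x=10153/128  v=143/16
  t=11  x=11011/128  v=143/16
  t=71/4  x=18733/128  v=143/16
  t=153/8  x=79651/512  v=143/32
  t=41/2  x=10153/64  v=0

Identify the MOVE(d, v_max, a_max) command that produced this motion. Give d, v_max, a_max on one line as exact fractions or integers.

final state: t=41/2, x=10153/64, v=0 → d = 10153/64
a_max = (143/32−0)/(11/8−0) = 13/4
max v = 143/16 over t∈[11/4,71/4] → v_max = 143/16
check: 143/16·(11/4+15) = 10153/64 ✓

d=10153/64 v_max=143/16 a_max=13/4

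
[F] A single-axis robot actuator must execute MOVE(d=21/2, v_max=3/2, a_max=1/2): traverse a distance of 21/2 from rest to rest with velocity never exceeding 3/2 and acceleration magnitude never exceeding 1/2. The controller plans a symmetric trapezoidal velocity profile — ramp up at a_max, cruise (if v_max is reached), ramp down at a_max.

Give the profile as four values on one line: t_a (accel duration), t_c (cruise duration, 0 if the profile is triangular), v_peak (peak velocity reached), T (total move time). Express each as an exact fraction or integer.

v_max²/a_max = (3/2)²/(1/2) = 9/2
21/2 ≥ 9/2 so v_max reached
t_a = (3/2)/(1/2) = 3; v_peak = 3/2
d_cruise = 21/2 − 9/2 = 6; t_c = 6/(3/2) = 4
T = 2·3 + 4 = 10

t_a=3 t_c=4 v_peak=3/2 T=10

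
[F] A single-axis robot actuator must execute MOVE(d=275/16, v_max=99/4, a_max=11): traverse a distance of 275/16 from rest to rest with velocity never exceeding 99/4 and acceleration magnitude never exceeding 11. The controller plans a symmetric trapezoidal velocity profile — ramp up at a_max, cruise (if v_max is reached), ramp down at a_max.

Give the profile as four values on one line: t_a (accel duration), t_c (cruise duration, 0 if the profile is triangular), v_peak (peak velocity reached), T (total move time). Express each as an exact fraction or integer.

t_a=5/4 t_c=0 v_peak=55/4 T=5/2

vₘ²/aₘ = (99/4)²/11 = 891/16
275/16 < 891/16 ⇒ no cruise
v_peak = √(275/16·11) = √(3025/16) = 55/4
t_a = (55/4)/11 = 5/4; t_c = 0
T = 2·5/4 = 5/2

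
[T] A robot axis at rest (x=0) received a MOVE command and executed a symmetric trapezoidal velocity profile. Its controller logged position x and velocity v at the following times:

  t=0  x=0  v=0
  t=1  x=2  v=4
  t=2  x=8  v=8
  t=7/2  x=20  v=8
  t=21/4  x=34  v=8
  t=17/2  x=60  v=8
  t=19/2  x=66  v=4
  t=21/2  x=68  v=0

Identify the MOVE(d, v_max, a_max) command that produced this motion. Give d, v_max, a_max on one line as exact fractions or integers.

final state: t=21/2, x=68, v=0 → d = 68
a_max = (4−0)/(1−0) = 4
max v = 8 over t∈[2,17/2] → v_max = 8
check: 8·(2+13/2) = 68 ✓

d=68 v_max=8 a_max=4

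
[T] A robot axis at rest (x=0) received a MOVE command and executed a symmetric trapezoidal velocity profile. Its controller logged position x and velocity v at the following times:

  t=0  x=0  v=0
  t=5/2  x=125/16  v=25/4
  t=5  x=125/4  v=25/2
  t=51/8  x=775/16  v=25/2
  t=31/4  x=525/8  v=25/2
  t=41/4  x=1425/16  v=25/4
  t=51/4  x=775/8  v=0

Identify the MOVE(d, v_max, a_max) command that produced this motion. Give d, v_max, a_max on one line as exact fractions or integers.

d=775/8 v_max=25/2 a_max=5/2

final state: t=51/4, x=775/8, v=0 → d = 775/8
a_max = (25/4−0)/(5/2−0) = 5/2
max v = 25/2 over t∈[5,31/4] → v_max = 25/2
check: 25/2·(5+11/4) = 775/8 ✓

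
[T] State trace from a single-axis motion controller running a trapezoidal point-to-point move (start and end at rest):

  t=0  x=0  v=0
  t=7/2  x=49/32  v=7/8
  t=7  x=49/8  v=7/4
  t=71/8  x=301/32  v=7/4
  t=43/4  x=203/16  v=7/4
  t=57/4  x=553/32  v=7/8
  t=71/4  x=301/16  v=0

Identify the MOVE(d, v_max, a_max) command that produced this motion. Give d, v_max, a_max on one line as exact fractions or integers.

d=301/16 v_max=7/4 a_max=1/4

final state: t=71/4, x=301/16, v=0 → d = 301/16
a_max = (7/8−0)/(7/2−0) = 1/4
max v = 7/4 over t∈[7,43/4] → v_max = 7/4
check: 7/4·(7+15/4) = 301/16 ✓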